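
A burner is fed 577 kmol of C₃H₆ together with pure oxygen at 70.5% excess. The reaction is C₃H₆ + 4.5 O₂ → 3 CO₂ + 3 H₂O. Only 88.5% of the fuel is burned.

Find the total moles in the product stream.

5260 kmol

Stoichiometric O₂ = 4.5 × 577 = 2596 kmol; O₂ fed = 2596 × 1.705 = 4427 kmol.
Fuel reacted = 0.885 × 577 → ξ = 510.6 kmol.
Outlet (n = n₀ + ν ξ):
  C₃H₆: 577 − 1(510.6) = 66.36
  O₂: 4427 − 4.5(510.6) = 2129
  CO₂: 0 + 3(510.6) = 1532
  H₂O: 0 + 3(510.6) = 1532
Total out = 66.36 + 2129 + 1532 + 1532 = 5259 kmol.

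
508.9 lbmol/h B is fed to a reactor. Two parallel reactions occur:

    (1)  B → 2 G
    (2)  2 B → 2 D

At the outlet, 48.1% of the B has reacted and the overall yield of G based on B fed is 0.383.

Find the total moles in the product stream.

Yield of G: 2ξ₁ / 508.9 = 0.383 → ξ₁ = 97.45 lbmol/h.
Conversion of B: 1ξ₁ + 2ξ₂ = 0.481 × 508.9 = 244.8 → ξ₂ = 73.66 lbmol/h.
Outlet amounts (n = n₀ + Σ ν·ξ):
  B: 508.9 − 1(97.45) − 2(73.66) = 264.1
  G: 0 + 2(97.45) = 194.9
  D: 0 + 2(73.66) = 147.3
Total out = 264.1 + 194.9 + 147.3 = 606.4 lbmol/h.

606 lbmol/h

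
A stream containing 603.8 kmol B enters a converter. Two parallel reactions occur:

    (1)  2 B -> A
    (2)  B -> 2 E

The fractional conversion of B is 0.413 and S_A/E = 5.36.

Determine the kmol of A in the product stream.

Conversion of B: B consumed = 0.413 × 603.8 = 249.4 kmol = 2ξ₁ + 1ξ₂.
Selectivity: 1ξ₁ / (2ξ₂) = 5.36 → ξ₁ = 10.72 ξ₂.
Substitute: (2·10.72 + 1) ξ₂ = 249.4 → ξ₂ = 11.11 kmol, ξ₁ = 119.1 kmol.
Outlet amounts (n = n₀ + Σ ν·ξ):
  B: 603.8 − 2(119.1) − 1(11.11) = 354.4
  A: 0 + 1(119.1) = 119.1
  E: 0 + 2(11.11) = 22.23

119 kmol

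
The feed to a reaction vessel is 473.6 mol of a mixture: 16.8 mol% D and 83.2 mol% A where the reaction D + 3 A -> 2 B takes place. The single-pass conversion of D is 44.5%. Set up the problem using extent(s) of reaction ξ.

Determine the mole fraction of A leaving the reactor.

0.715

D reacted = 0.445 × 79.56 = 35.41 mol; ν_D = −1, so ξ = 35.41/1 = 35.41 mol.
Outlet amounts (n = n₀ + ν ξ):
  D: 79.56 − 1(35.41) = 44.16
  A: 394 − 3(35.41) = 287.8
  B: 0 + 2(35.41) = 70.81
Total out = 402.8 mol; y_A = 287.8 / 402.8 = 0.7146.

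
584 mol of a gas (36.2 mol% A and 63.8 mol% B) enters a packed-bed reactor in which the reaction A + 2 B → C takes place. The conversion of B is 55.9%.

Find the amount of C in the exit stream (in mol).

104 mol

B reacted = 0.559 × 372.6 = 208.3 mol; ν_B = −2, so ξ = 208.3/2 = 104.1 mol.
Outlet amounts (n = n₀ + ν ξ):
  A: 211.4 − 1(104.1) = 107.3
  B: 372.6 − 2(104.1) = 164.3
  C: 0 + 1(104.1) = 104.1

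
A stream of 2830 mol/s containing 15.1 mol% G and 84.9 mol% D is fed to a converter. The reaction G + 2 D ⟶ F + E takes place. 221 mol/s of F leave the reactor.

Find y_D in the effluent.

0.752

For F: n = n₀ + 1ξ → 221 = 0 + 1ξ, giving ξ = 221 mol/s.
Outlet amounts (n = n₀ + ν ξ):
  G: 427.3 − 1(221) = 206.3
  D: 2403 − 2(221) = 1961
  F: 0 + 1(221) = 221
  E: 0 + 1(221) = 221
Total out = 2609 mol/s; y_D = 1961 / 2609 = 0.7515.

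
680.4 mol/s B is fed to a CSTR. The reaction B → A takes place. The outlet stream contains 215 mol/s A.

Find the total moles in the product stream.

For A: n = n₀ + 1ξ → 215 = 0 + 1ξ, giving ξ = 215 mol/s.
Outlet amounts (n = n₀ + ν ξ):
  B: 680.4 − 1(215) = 465.4
  A: 0 + 1(215) = 215
Total out = 465.4 + 215 = 680.4 mol/s.

680 mol/s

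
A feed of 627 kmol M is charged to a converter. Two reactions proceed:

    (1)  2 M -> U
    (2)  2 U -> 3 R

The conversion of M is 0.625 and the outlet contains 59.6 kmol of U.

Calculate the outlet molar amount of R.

Conversion of M: M consumed = 2ξ₁ = 0.625 × 627 → ξ₁ = 195.9 kmol.
U balance: n_U = 0 + 1ξ₁ − 2ξ₂ = 59.6 → ξ₂ = (1·195.9 − 59.6)/2 = 68.17 kmol.
Outlet amounts (n = n₀ + Σ ν·ξ):
  M: 627 − 2(195.9) = 235.1
  U: 0 + 1(195.9) − 2(68.17) = 59.6
  R: 0 + 3(68.17) = 204.5

205 kmol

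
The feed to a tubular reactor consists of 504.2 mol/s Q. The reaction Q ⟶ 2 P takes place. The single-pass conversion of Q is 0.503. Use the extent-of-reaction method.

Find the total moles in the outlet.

Q reacted = 0.503 × 504.2 = 253.6 mol/s; ν_Q = −1, so ξ = 253.6/1 = 253.6 mol/s.
Outlet amounts (n = n₀ + ν ξ):
  Q: 504.2 − 1(253.6) = 250.6
  P: 0 + 2(253.6) = 507.2
Total out = 250.6 + 507.2 = 757.8 mol/s.

758 mol/s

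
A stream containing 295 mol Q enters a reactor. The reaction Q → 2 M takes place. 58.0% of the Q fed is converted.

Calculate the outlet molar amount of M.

Q reacted = 0.58 × 295 = 171.1 mol; ν_Q = −1, so ξ = 171.1/1 = 171.1 mol.
Outlet amounts (n = n₀ + ν ξ):
  Q: 295 − 1(171.1) = 123.9
  M: 0 + 2(171.1) = 342.2

342 mol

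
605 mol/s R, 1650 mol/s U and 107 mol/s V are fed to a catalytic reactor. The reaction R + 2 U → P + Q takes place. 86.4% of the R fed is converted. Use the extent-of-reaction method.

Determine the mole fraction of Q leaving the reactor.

R reacted = 0.864 × 605 = 522.7 mol/s; ν_R = −1, so ξ = 522.7/1 = 522.7 mol/s.
Outlet amounts (n = n₀ + ν ξ):
  R: 605 − 1(522.7) = 82.28
  U: 1650 − 2(522.7) = 604.6
  P: 0 + 1(522.7) = 522.7
  Q: 0 + 1(522.7) = 522.7
  V: 107 (inert)
Total out = 1839 mol/s; y_Q = 522.7 / 1839 = 0.2842.

0.284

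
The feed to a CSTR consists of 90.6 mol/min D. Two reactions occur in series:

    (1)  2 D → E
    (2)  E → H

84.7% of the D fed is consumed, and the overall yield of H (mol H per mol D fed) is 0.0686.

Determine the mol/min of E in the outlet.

32.2 mol/min

Conversion of D: D consumed = 2ξ₁ = 0.847 × 90.6 → ξ₁ = 38.37 mol/min.
Yield of H: 1ξ₂ / 90.6 = 0.0686 → ξ₂ = 6.215 mol/min.
Outlet amounts (n = n₀ + Σ ν·ξ):
  D: 90.6 − 2(38.37) = 13.86
  E: 0 + 1(38.37) − 1(6.215) = 32.15
  H: 0 + 1(6.215) = 6.215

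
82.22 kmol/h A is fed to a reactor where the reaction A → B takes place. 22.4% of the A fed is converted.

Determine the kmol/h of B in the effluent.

A reacted = 0.224 × 82.22 = 18.42 kmol/h; ν_A = −1, so ξ = 18.42/1 = 18.42 kmol/h.
Outlet amounts (n = n₀ + ν ξ):
  A: 82.22 − 1(18.42) = 63.8
  B: 0 + 1(18.42) = 18.42

18.4 kmol/h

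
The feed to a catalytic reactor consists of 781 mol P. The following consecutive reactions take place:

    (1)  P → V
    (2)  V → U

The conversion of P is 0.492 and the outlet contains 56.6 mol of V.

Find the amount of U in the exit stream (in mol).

Conversion of P: P consumed = 1ξ₁ = 0.492 × 781 → ξ₁ = 384.3 mol.
V balance: n_V = 0 + 1ξ₁ − 1ξ₂ = 56.6 → ξ₂ = (1·384.3 − 56.6)/1 = 327.7 mol.
Outlet amounts (n = n₀ + Σ ν·ξ):
  P: 781 − 1(384.3) = 396.7
  V: 0 + 1(384.3) − 1(327.7) = 56.6
  U: 0 + 1(327.7) = 327.7

328 mol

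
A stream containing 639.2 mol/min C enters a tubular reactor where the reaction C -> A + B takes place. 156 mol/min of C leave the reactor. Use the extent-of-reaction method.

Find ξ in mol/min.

ξ = 483 mol/min

For C: n = n₀ − 1ξ → 156 = 639.2 − 1ξ, giving ξ = 483.2 mol/min.
Outlet amounts (n = n₀ + ν ξ):
  C: 639.2 − 1(483.2) = 156
  A: 0 + 1(483.2) = 483.2
  B: 0 + 1(483.2) = 483.2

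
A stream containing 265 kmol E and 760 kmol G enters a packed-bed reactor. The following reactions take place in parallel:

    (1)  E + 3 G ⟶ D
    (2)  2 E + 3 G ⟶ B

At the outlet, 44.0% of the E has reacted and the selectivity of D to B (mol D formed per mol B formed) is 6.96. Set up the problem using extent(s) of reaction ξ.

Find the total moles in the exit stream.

Conversion of E: E consumed = 0.44 × 265 = 116.6 kmol = 1ξ₁ + 2ξ₂.
Selectivity: 1ξ₁ / (1ξ₂) = 6.96 → ξ₁ = 6.96 ξ₂.
Substitute: (1·6.96 + 2) ξ₂ = 116.6 → ξ₂ = 13.01 kmol, ξ₁ = 90.57 kmol.
Outlet amounts (n = n₀ + Σ ν·ξ):
  E: 265 − 1(90.57) − 2(13.01) = 148.4
  G: 760 − 3(90.57) − 3(13.01) = 449.2
  D: 0 + 1(90.57) = 90.57
  B: 0 + 1(13.01) = 13.01
Total out = 148.4 + 449.2 + 90.57 + 13.01 = 701.2 kmol.

701 kmol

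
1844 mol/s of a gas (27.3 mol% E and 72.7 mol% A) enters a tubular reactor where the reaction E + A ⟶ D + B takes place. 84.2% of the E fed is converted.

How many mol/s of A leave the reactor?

E reacted = 0.842 × 503.4 = 423.9 mol/s; ν_E = −1, so ξ = 423.9/1 = 423.9 mol/s.
Outlet amounts (n = n₀ + ν ξ):
  E: 503.4 − 1(423.9) = 79.54
  A: 1341 − 1(423.9) = 916.7
  D: 0 + 1(423.9) = 423.9
  B: 0 + 1(423.9) = 423.9

917 mol/s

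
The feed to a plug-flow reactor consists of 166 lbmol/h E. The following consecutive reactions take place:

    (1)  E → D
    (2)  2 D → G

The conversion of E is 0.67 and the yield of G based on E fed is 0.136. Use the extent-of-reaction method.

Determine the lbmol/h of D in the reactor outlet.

66.1 lbmol/h

Conversion of E: E consumed = 1ξ₁ = 0.67 × 166 → ξ₁ = 111.2 lbmol/h.
Yield of G: 1ξ₂ / 166 = 0.136 → ξ₂ = 22.58 lbmol/h.
Outlet amounts (n = n₀ + Σ ν·ξ):
  E: 166 − 1(111.2) = 54.78
  D: 0 + 1(111.2) − 2(22.58) = 66.07
  G: 0 + 1(22.58) = 22.58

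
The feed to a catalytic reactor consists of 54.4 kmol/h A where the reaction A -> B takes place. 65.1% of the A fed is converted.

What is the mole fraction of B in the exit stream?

0.651

A reacted = 0.651 × 54.4 = 35.41 kmol/h; ν_A = −1, so ξ = 35.41/1 = 35.41 kmol/h.
Outlet amounts (n = n₀ + ν ξ):
  A: 54.4 − 1(35.41) = 18.99
  B: 0 + 1(35.41) = 35.41
Total out = 54.4 kmol/h; y_B = 35.41 / 54.4 = 0.651.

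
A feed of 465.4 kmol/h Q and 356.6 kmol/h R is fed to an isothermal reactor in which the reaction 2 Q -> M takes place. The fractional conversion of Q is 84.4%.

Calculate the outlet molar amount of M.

Q reacted = 0.844 × 465.4 = 392.8 kmol/h; ν_Q = −2, so ξ = 392.8/2 = 196.4 kmol/h.
Outlet amounts (n = n₀ + ν ξ):
  Q: 465.4 − 2(196.4) = 72.6
  M: 0 + 1(196.4) = 196.4
  R: 356.6 (inert)

196 kmol/h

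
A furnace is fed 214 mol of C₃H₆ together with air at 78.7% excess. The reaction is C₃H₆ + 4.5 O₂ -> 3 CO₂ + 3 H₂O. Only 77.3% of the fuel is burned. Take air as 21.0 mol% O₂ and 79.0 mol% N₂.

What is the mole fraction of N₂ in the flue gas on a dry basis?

Stoichiometric O₂ = 4.5 × 214 = 963 mol; O₂ fed = 963 × 1.787 = 1721 mol.
N₂ fed = 1721 × 79/21 = 6474 mol.
Fuel reacted = 0.773 × 214 → ξ = 165.4 mol.
Outlet (n = n₀ + ν ξ):
  C₃H₆: 214 − 1(165.4) = 48.58
  O₂: 1721 − 4.5(165.4) = 976.5
  N₂: 6474 (inert)
  CO₂: 0 + 3(165.4) = 496.3
  H₂O: 0 + 3(165.4) = 496.3
Dry total = 7995 mol; y_N₂ (dry) = 6474 / 7995 = 0.8097.

0.81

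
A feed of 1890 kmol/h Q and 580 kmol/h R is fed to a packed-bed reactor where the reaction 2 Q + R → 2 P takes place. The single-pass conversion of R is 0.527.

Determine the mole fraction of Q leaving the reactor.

R reacted = 0.527 × 580 = 305.7 kmol/h; ν_R = −1, so ξ = 305.7/1 = 305.7 kmol/h.
Outlet amounts (n = n₀ + ν ξ):
  Q: 1890 − 2(305.7) = 1279
  R: 580 − 1(305.7) = 274.3
  P: 0 + 2(305.7) = 611.3
Total out = 2164 kmol/h; y_Q = 1279 / 2164 = 0.5908.

0.591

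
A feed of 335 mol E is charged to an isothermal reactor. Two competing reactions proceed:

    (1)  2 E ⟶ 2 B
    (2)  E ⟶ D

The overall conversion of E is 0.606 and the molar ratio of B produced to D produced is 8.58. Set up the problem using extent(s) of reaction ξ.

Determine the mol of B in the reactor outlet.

Conversion of E: E consumed = 0.606 × 335 = 203 mol = 2ξ₁ + 1ξ₂.
Selectivity: 2ξ₁ / (1ξ₂) = 8.58 → ξ₁ = 4.29 ξ₂.
Substitute: (2·4.29 + 1) ξ₂ = 203 → ξ₂ = 21.19 mol, ξ₁ = 90.91 mol.
Outlet amounts (n = n₀ + Σ ν·ξ):
  E: 335 − 2(90.91) − 1(21.19) = 132
  B: 0 + 2(90.91) = 181.8
  D: 0 + 1(21.19) = 21.19

182 mol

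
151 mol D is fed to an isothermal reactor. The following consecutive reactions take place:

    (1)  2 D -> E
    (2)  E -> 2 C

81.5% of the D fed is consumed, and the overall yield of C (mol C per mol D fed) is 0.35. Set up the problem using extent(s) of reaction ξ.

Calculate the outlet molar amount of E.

35.1 mol

Conversion of D: D consumed = 2ξ₁ = 0.815 × 151 → ξ₁ = 61.53 mol.
Yield of C: 2ξ₂ / 151 = 0.35 → ξ₂ = 26.42 mol.
Outlet amounts (n = n₀ + Σ ν·ξ):
  D: 151 − 2(61.53) = 27.94
  E: 0 + 1(61.53) − 1(26.42) = 35.11
  C: 0 + 2(26.42) = 52.85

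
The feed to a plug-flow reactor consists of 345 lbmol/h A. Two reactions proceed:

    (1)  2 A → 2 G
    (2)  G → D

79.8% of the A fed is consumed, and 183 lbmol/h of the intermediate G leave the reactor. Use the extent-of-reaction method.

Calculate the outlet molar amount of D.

Conversion of A: A consumed = 2ξ₁ = 0.798 × 345 → ξ₁ = 137.7 lbmol/h.
G balance: n_G = 0 + 2ξ₁ − 1ξ₂ = 183 → ξ₂ = (2·137.7 − 183)/1 = 92.31 lbmol/h.
Outlet amounts (n = n₀ + Σ ν·ξ):
  A: 345 − 2(137.7) = 69.69
  G: 0 + 2(137.7) − 1(92.31) = 183
  D: 0 + 1(92.31) = 92.31

92.3 lbmol/h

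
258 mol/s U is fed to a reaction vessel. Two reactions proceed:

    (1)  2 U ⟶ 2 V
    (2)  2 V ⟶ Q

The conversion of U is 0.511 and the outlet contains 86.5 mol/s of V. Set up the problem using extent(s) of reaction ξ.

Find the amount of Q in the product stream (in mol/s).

Conversion of U: U consumed = 2ξ₁ = 0.511 × 258 → ξ₁ = 65.92 mol/s.
V balance: n_V = 0 + 2ξ₁ − 2ξ₂ = 86.5 → ξ₂ = (2·65.92 − 86.5)/2 = 22.67 mol/s.
Outlet amounts (n = n₀ + Σ ν·ξ):
  U: 258 − 2(65.92) = 126.2
  V: 0 + 2(65.92) − 2(22.67) = 86.5
  Q: 0 + 1(22.67) = 22.67

22.7 mol/s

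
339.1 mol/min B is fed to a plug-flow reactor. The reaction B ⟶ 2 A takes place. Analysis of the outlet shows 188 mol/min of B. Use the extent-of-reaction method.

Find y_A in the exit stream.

0.616

For B: n = n₀ − 1ξ → 188 = 339.1 − 1ξ, giving ξ = 151.1 mol/min.
Outlet amounts (n = n₀ + ν ξ):
  B: 339.1 − 1(151.1) = 188
  A: 0 + 2(151.1) = 302.2
Total out = 490.2 mol/min; y_A = 302.2 / 490.2 = 0.6165.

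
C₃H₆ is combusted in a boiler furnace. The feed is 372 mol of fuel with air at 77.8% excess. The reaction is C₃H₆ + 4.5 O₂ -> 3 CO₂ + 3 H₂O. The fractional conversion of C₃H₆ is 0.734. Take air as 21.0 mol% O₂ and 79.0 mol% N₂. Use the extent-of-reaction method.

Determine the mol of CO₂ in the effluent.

Stoichiometric O₂ = 4.5 × 372 = 1674 mol; O₂ fed = 1674 × 1.778 = 2976 mol.
N₂ fed = 2976 × 79/21 = 11200 mol.
Fuel reacted = 0.734 × 372 → ξ = 273 mol.
Outlet (n = n₀ + ν ξ):
  C₃H₆: 372 − 1(273) = 98.95
  O₂: 2976 − 4.5(273) = 1748
  N₂: 11200 (inert)
  CO₂: 0 + 3(273) = 819.1
  H₂O: 0 + 3(273) = 819.1

819 mol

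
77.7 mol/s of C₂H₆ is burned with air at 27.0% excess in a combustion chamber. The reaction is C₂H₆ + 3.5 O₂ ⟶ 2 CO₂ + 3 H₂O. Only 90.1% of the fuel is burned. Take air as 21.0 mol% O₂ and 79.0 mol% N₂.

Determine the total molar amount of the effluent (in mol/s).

Stoichiometric O₂ = 3.5 × 77.7 = 271.9 mol/s; O₂ fed = 271.9 × 1.270 = 345.4 mol/s.
N₂ fed = 345.4 × 79/21 = 1299 mol/s.
Fuel reacted = 0.901 × 77.7 → ξ = 70.01 mol/s.
Outlet (n = n₀ + ν ξ):
  C₂H₆: 77.7 − 1(70.01) = 7.692
  O₂: 345.4 − 3.5(70.01) = 100.3
  N₂: 1299 (inert)
  CO₂: 0 + 2(70.01) = 140
  H₂O: 0 + 3(70.01) = 210
Total out = 7.692 + 100.3 + 1299 + 140 + 210 = 1757 mol/s.

1760 mol/s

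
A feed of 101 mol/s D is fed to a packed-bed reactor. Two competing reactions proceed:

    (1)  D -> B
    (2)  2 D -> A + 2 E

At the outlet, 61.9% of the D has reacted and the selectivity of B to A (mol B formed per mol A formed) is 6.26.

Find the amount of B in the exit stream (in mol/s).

47.4 mol/s

Conversion of D: D consumed = 0.619 × 101 = 62.52 mol/s = 1ξ₁ + 2ξ₂.
Selectivity: 1ξ₁ / (1ξ₂) = 6.26 → ξ₁ = 6.26 ξ₂.
Substitute: (1·6.26 + 2) ξ₂ = 62.52 → ξ₂ = 7.569 mol/s, ξ₁ = 47.38 mol/s.
Outlet amounts (n = n₀ + Σ ν·ξ):
  D: 101 − 1(47.38) − 2(7.569) = 38.48
  B: 0 + 1(47.38) = 47.38
  A: 0 + 1(7.569) = 7.569
  E: 0 + 2(7.569) = 15.14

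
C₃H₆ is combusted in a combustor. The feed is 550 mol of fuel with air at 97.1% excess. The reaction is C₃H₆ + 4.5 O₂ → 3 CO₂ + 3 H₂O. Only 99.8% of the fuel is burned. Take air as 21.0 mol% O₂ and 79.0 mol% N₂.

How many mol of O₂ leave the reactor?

2410 mol

Stoichiometric O₂ = 4.5 × 550 = 2475 mol; O₂ fed = 2475 × 1.971 = 4878 mol.
N₂ fed = 4878 × 79/21 = 18350 mol.
Fuel reacted = 0.998 × 550 → ξ = 548.9 mol.
Outlet (n = n₀ + ν ξ):
  C₃H₆: 550 − 1(548.9) = 1.1
  O₂: 4878 − 4.5(548.9) = 2408
  N₂: 18350 (inert)
  CO₂: 0 + 3(548.9) = 1647
  H₂O: 0 + 3(548.9) = 1647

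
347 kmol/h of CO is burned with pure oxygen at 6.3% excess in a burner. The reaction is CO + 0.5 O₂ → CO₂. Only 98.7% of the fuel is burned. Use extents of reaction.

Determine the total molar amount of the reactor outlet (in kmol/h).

Stoichiometric O₂ = 0.5 × 347 = 173.5 kmol/h; O₂ fed = 173.5 × 1.063 = 184.4 kmol/h.
Fuel reacted = 0.987 × 347 → ξ = 342.5 kmol/h.
Outlet (n = n₀ + ν ξ):
  CO: 347 − 1(342.5) = 4.511
  O₂: 184.4 − 0.5(342.5) = 13.19
  CO₂: 0 + 1(342.5) = 342.5
Total out = 4.511 + 13.19 + 342.5 = 360.2 kmol/h.

360 kmol/h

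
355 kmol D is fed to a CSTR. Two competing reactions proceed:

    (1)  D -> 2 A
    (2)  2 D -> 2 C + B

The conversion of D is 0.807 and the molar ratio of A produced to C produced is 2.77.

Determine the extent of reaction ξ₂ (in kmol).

Conversion of D: D consumed = 0.807 × 355 = 286.5 kmol = 1ξ₁ + 2ξ₂.
Selectivity: 2ξ₁ / (2ξ₂) = 2.77 → ξ₁ = 2.77 ξ₂.
Substitute: (1·2.77 + 2) ξ₂ = 286.5 → ξ₂ = 60.06 kmol, ξ₁ = 166.4 kmol.
Outlet amounts (n = n₀ + Σ ν·ξ):
  D: 355 − 1(166.4) − 2(60.06) = 68.51
  A: 0 + 2(166.4) = 332.7
  C: 0 + 2(60.06) = 120.1
  B: 0 + 1(60.06) = 60.06

ξ₂ = 60.1 kmol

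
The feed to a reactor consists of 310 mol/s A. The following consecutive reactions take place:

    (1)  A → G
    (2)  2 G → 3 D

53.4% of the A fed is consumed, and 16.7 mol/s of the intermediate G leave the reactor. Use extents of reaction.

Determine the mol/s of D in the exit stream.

223 mol/s

Conversion of A: A consumed = 1ξ₁ = 0.534 × 310 → ξ₁ = 165.5 mol/s.
G balance: n_G = 0 + 1ξ₁ − 2ξ₂ = 16.7 → ξ₂ = (1·165.5 − 16.7)/2 = 74.42 mol/s.
Outlet amounts (n = n₀ + Σ ν·ξ):
  A: 310 − 1(165.5) = 144.5
  G: 0 + 1(165.5) − 2(74.42) = 16.7
  D: 0 + 3(74.42) = 223.3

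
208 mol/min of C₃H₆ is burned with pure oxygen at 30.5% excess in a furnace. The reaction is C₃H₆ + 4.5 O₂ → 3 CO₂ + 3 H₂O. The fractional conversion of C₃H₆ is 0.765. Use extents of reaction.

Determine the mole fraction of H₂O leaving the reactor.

0.316

Stoichiometric O₂ = 4.5 × 208 = 936 mol/min; O₂ fed = 936 × 1.305 = 1221 mol/min.
Fuel reacted = 0.765 × 208 → ξ = 159.1 mol/min.
Outlet (n = n₀ + ν ξ):
  C₃H₆: 208 − 1(159.1) = 48.88
  O₂: 1221 − 4.5(159.1) = 505.4
  CO₂: 0 + 3(159.1) = 477.4
  H₂O: 0 + 3(159.1) = 477.4
Total out = 1509 mol/min; y_H₂O = 477.4 / 1509 = 0.3163.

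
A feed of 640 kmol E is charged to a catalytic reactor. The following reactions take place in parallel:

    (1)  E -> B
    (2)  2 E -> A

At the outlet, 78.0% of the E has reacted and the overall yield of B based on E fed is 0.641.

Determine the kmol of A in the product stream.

44.5 kmol

Yield of B: 1ξ₁ / 640 = 0.641 → ξ₁ = 410.2 kmol.
Conversion of E: 1ξ₁ + 2ξ₂ = 0.78 × 640 = 499.2 → ξ₂ = 44.48 kmol.
Outlet amounts (n = n₀ + Σ ν·ξ):
  E: 640 − 1(410.2) − 2(44.48) = 140.8
  B: 0 + 1(410.2) = 410.2
  A: 0 + 1(44.48) = 44.48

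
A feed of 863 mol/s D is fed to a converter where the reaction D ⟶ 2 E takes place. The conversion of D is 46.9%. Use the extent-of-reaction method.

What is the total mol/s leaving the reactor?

1270 mol/s

D reacted = 0.469 × 863 = 404.7 mol/s; ν_D = −1, so ξ = 404.7/1 = 404.7 mol/s.
Outlet amounts (n = n₀ + ν ξ):
  D: 863 − 1(404.7) = 458.3
  E: 0 + 2(404.7) = 809.5
Total out = 458.3 + 809.5 = 1268 mol/s.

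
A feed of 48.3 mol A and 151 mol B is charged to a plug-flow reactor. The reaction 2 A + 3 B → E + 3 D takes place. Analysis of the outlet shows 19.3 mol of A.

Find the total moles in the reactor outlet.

185 mol

For A: n = n₀ − 2ξ → 19.3 = 48.3 − 2ξ, giving ξ = 14.5 mol.
Outlet amounts (n = n₀ + ν ξ):
  A: 48.3 − 2(14.5) = 19.3
  B: 151 − 3(14.5) = 107.5
  E: 0 + 1(14.5) = 14.5
  D: 0 + 3(14.5) = 43.5
Total out = 19.3 + 107.5 + 14.5 + 43.5 = 184.8 mol.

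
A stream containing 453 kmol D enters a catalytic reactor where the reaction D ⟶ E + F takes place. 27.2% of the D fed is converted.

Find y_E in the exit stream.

D reacted = 0.272 × 453 = 123.2 kmol; ν_D = −1, so ξ = 123.2/1 = 123.2 kmol.
Outlet amounts (n = n₀ + ν ξ):
  D: 453 − 1(123.2) = 329.8
  E: 0 + 1(123.2) = 123.2
  F: 0 + 1(123.2) = 123.2
Total out = 576.2 kmol; y_E = 123.2 / 576.2 = 0.2138.

0.214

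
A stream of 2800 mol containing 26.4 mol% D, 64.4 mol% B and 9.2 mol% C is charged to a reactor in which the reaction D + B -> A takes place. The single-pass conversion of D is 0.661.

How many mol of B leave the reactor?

D reacted = 0.661 × 739.2 = 488.6 mol; ν_D = −1, so ξ = 488.6/1 = 488.6 mol.
Outlet amounts (n = n₀ + ν ξ):
  D: 739.2 − 1(488.6) = 250.6
  B: 1803 − 1(488.6) = 1315
  A: 0 + 1(488.6) = 488.6
  C: 257.6 (inert)

1310 mol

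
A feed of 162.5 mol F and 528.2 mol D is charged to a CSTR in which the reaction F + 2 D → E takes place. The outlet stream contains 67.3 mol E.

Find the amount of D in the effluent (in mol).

For E: n = n₀ + 1ξ → 67.3 = 0 + 1ξ, giving ξ = 67.3 mol.
Outlet amounts (n = n₀ + ν ξ):
  F: 162.5 − 1(67.3) = 95.2
  D: 528.2 − 2(67.3) = 393.6
  E: 0 + 1(67.3) = 67.3

394 mol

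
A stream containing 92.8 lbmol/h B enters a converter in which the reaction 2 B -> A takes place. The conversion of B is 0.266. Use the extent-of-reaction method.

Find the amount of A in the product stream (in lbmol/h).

B reacted = 0.266 × 92.8 = 24.68 lbmol/h; ν_B = −2, so ξ = 24.68/2 = 12.34 lbmol/h.
Outlet amounts (n = n₀ + ν ξ):
  B: 92.8 − 2(12.34) = 68.12
  A: 0 + 1(12.34) = 12.34

12.3 lbmol/h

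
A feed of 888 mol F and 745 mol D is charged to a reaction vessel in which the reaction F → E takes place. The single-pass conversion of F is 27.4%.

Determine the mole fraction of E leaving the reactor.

0.149

F reacted = 0.274 × 888 = 243.3 mol; ν_F = −1, so ξ = 243.3/1 = 243.3 mol.
Outlet amounts (n = n₀ + ν ξ):
  F: 888 − 1(243.3) = 644.7
  E: 0 + 1(243.3) = 243.3
  D: 745 (inert)
Total out = 1633 mol; y_E = 243.3 / 1633 = 0.149.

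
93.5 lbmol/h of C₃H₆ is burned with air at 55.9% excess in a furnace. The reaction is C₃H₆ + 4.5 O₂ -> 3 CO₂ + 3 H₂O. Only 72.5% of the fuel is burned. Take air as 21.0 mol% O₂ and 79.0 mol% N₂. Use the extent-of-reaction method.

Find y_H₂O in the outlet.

Stoichiometric O₂ = 4.5 × 93.5 = 420.8 lbmol/h; O₂ fed = 420.8 × 1.559 = 655.9 lbmol/h.
N₂ fed = 655.9 × 79/21 = 2468 lbmol/h.
Fuel reacted = 0.725 × 93.5 → ξ = 67.79 lbmol/h.
Outlet (n = n₀ + ν ξ):
  C₃H₆: 93.5 − 1(67.79) = 25.71
  O₂: 655.9 − 4.5(67.79) = 350.9
  N₂: 2468 (inert)
  CO₂: 0 + 3(67.79) = 203.4
  H₂O: 0 + 3(67.79) = 203.4
Total out = 3251 lbmol/h; y_H₂O = 203.4 / 3251 = 0.06255.

0.0626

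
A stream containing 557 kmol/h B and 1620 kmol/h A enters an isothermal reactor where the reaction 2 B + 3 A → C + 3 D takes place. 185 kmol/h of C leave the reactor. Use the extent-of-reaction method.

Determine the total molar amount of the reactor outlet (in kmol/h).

For C: n = n₀ + 1ξ → 185 = 0 + 1ξ, giving ξ = 185 kmol/h.
Outlet amounts (n = n₀ + ν ξ):
  B: 557 − 2(185) = 187
  A: 1620 − 3(185) = 1065
  C: 0 + 1(185) = 185
  D: 0 + 3(185) = 555
Total out = 187 + 1065 + 185 + 555 = 1992 kmol/h.

1990 kmol/h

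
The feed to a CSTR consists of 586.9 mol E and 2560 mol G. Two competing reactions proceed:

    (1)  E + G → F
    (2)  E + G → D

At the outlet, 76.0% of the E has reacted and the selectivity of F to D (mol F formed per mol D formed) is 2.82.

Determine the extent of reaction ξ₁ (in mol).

ξ₁ = 329 mol

Conversion of E: E consumed = 0.76 × 586.9 = 446 mol = 1ξ₁ + 1ξ₂.
Selectivity: 1ξ₁ / (1ξ₂) = 2.82 → ξ₁ = 2.82 ξ₂.
Substitute: (1·2.82 + 1) ξ₂ = 446 → ξ₂ = 116.8 mol, ξ₁ = 329.3 mol.
Outlet amounts (n = n₀ + Σ ν·ξ):
  E: 586.9 − 1(329.3) − 1(116.8) = 140.9
  G: 2560 − 1(329.3) − 1(116.8) = 2114
  F: 0 + 1(329.3) = 329.3
  D: 0 + 1(116.8) = 116.8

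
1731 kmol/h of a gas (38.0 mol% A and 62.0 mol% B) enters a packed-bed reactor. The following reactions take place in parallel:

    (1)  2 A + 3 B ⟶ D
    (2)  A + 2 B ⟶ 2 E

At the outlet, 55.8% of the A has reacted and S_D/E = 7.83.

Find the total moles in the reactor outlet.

Conversion of A: A consumed = 0.558 × 657.8 = 367 kmol/h = 2ξ₁ + 1ξ₂.
Selectivity: 1ξ₁ / (2ξ₂) = 7.83 → ξ₁ = 15.66 ξ₂.
Substitute: (2·15.66 + 1) ξ₂ = 367 → ξ₂ = 11.36 kmol/h, ξ₁ = 177.8 kmol/h.
Outlet amounts (n = n₀ + Σ ν·ξ):
  A: 657.8 − 2(177.8) − 1(11.36) = 290.7
  B: 1073 − 3(177.8) − 2(11.36) = 517
  D: 0 + 1(177.8) = 177.8
  E: 0 + 2(11.36) = 22.71
Total out = 290.7 + 517 + 177.8 + 22.71 = 1008 kmol/h.

1010 kmol/h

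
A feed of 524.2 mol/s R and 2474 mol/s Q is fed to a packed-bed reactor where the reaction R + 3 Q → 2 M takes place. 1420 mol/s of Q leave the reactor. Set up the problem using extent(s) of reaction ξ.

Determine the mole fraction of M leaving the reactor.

0.306

For Q: n = n₀ − 3ξ → 1420 = 2474 − 3ξ, giving ξ = 351.3 mol/s.
Outlet amounts (n = n₀ + ν ξ):
  R: 524.2 − 1(351.3) = 172.9
  Q: 2474 − 3(351.3) = 1420
  M: 0 + 2(351.3) = 702.7
Total out = 2296 mol/s; y_M = 702.7 / 2296 = 0.3061.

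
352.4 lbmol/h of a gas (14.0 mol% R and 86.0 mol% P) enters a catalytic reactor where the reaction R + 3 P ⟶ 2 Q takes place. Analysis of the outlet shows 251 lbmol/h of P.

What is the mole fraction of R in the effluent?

For P: n = n₀ − 3ξ → 251 = 303.1 − 3ξ, giving ξ = 17.35 lbmol/h.
Outlet amounts (n = n₀ + ν ξ):
  R: 49.34 − 1(17.35) = 31.98
  P: 303.1 − 3(17.35) = 251
  Q: 0 + 2(17.35) = 34.71
Total out = 317.7 lbmol/h; y_R = 31.98 / 317.7 = 0.1007.

0.101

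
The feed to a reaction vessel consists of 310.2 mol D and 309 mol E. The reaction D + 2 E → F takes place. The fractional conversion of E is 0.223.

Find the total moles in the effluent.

E reacted = 0.223 × 309 = 68.91 mol; ν_E = −2, so ξ = 68.91/2 = 34.45 mol.
Outlet amounts (n = n₀ + ν ξ):
  D: 310.2 − 1(34.45) = 275.7
  E: 309 − 2(34.45) = 240.1
  F: 0 + 1(34.45) = 34.45
Total out = 275.7 + 240.1 + 34.45 = 550.3 mol.

550 mol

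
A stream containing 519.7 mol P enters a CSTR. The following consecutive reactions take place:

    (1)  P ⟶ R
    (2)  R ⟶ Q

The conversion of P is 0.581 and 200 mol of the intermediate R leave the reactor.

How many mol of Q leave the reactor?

Conversion of P: P consumed = 1ξ₁ = 0.581 × 519.7 → ξ₁ = 301.9 mol.
R balance: n_R = 0 + 1ξ₁ − 1ξ₂ = 200 → ξ₂ = (1·301.9 − 200)/1 = 101.9 mol.
Outlet amounts (n = n₀ + Σ ν·ξ):
  P: 519.7 − 1(301.9) = 217.8
  R: 0 + 1(301.9) − 1(101.9) = 200
  Q: 0 + 1(101.9) = 101.9

102 mol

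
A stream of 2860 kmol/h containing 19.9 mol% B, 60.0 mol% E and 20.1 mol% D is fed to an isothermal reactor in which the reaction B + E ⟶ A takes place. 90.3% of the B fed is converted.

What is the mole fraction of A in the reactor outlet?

0.219

B reacted = 0.903 × 569.1 = 513.9 kmol/h; ν_B = −1, so ξ = 513.9/1 = 513.9 kmol/h.
Outlet amounts (n = n₀ + ν ξ):
  B: 569.1 − 1(513.9) = 55.21
  E: 1716 − 1(513.9) = 1202
  A: 0 + 1(513.9) = 513.9
  D: 574.9 (inert)
Total out = 2346 kmol/h; y_A = 513.9 / 2346 = 0.2191.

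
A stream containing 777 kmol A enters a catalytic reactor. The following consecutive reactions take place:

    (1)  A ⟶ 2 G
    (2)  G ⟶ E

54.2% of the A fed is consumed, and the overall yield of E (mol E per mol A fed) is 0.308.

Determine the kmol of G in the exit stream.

603 kmol

Conversion of A: A consumed = 1ξ₁ = 0.542 × 777 → ξ₁ = 421.1 kmol.
Yield of E: 1ξ₂ / 777 = 0.308 → ξ₂ = 239.3 kmol.
Outlet amounts (n = n₀ + Σ ν·ξ):
  A: 777 − 1(421.1) = 355.9
  G: 0 + 2(421.1) − 1(239.3) = 603
  E: 0 + 1(239.3) = 239.3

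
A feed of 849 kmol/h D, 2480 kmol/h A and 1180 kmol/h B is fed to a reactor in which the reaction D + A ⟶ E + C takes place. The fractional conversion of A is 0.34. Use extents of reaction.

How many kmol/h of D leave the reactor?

5.8 kmol/h

A reacted = 0.34 × 2480 = 843.2 kmol/h; ν_A = −1, so ξ = 843.2/1 = 843.2 kmol/h.
Outlet amounts (n = n₀ + ν ξ):
  D: 849 − 1(843.2) = 5.8
  A: 2480 − 1(843.2) = 1637
  E: 0 + 1(843.2) = 843.2
  C: 0 + 1(843.2) = 843.2
  B: 1180 (inert)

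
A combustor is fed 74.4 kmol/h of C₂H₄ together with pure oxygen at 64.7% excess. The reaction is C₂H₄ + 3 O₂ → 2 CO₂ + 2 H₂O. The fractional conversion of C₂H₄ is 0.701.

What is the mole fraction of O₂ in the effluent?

0.478

Stoichiometric O₂ = 3 × 74.4 = 223.2 kmol/h; O₂ fed = 223.2 × 1.647 = 367.6 kmol/h.
Fuel reacted = 0.701 × 74.4 → ξ = 52.15 kmol/h.
Outlet (n = n₀ + ν ξ):
  C₂H₄: 74.4 − 1(52.15) = 22.25
  O₂: 367.6 − 3(52.15) = 211.1
  CO₂: 0 + 2(52.15) = 104.3
  H₂O: 0 + 2(52.15) = 104.3
Total out = 442 kmol/h; y_O₂ = 211.1 / 442 = 0.4777.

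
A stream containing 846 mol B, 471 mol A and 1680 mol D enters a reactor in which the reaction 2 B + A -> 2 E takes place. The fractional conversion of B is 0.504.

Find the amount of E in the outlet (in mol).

426 mol

B reacted = 0.504 × 846 = 426.4 mol; ν_B = −2, so ξ = 426.4/2 = 213.2 mol.
Outlet amounts (n = n₀ + ν ξ):
  B: 846 − 2(213.2) = 419.6
  A: 471 − 1(213.2) = 257.8
  E: 0 + 2(213.2) = 426.4
  D: 1680 (inert)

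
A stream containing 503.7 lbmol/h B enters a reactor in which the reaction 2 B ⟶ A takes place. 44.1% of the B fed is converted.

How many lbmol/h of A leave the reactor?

B reacted = 0.441 × 503.7 = 222.1 lbmol/h; ν_B = −2, so ξ = 222.1/2 = 111.1 lbmol/h.
Outlet amounts (n = n₀ + ν ξ):
  B: 503.7 − 2(111.1) = 281.6
  A: 0 + 1(111.1) = 111.1

111 lbmol/h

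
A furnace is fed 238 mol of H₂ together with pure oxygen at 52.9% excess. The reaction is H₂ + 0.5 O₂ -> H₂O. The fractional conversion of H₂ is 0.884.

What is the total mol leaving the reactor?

Stoichiometric O₂ = 0.5 × 238 = 119 mol; O₂ fed = 119 × 1.529 = 182 mol.
Fuel reacted = 0.884 × 238 → ξ = 210.4 mol.
Outlet (n = n₀ + ν ξ):
  H₂: 238 − 1(210.4) = 27.61
  O₂: 182 − 0.5(210.4) = 76.75
  H₂O: 0 + 1(210.4) = 210.4
Total out = 27.61 + 76.75 + 210.4 = 314.8 mol.

315 mol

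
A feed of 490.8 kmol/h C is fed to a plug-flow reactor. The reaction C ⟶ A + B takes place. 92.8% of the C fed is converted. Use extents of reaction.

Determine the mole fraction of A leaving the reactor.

C reacted = 0.928 × 490.8 = 455.5 kmol/h; ν_C = −1, so ξ = 455.5/1 = 455.5 kmol/h.
Outlet amounts (n = n₀ + ν ξ):
  C: 490.8 − 1(455.5) = 35.34
  A: 0 + 1(455.5) = 455.5
  B: 0 + 1(455.5) = 455.5
Total out = 946.3 kmol/h; y_A = 455.5 / 946.3 = 0.4813.

0.481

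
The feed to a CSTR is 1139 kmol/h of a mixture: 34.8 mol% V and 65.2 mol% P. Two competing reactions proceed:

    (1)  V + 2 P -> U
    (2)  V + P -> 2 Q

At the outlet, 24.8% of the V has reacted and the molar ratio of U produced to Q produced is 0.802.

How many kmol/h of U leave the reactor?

Conversion of V: V consumed = 0.248 × 396.4 = 98.3 kmol/h = 1ξ₁ + 1ξ₂.
Selectivity: 1ξ₁ / (2ξ₂) = 0.802 → ξ₁ = 1.604 ξ₂.
Substitute: (1·1.604 + 1) ξ₂ = 98.3 → ξ₂ = 37.75 kmol/h, ξ₁ = 60.55 kmol/h.
Outlet amounts (n = n₀ + Σ ν·ξ):
  V: 396.4 − 1(60.55) − 1(37.75) = 298.1
  P: 742.6 − 2(60.55) − 1(37.75) = 583.8
  U: 0 + 1(60.55) = 60.55
  Q: 0 + 2(37.75) = 75.5

60.6 kmol/h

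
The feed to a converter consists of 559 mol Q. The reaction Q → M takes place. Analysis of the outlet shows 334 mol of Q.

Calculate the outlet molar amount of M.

225 mol

For Q: n = n₀ − 1ξ → 334 = 559 − 1ξ, giving ξ = 225 mol.
Outlet amounts (n = n₀ + ν ξ):
  Q: 559 − 1(225) = 334
  M: 0 + 1(225) = 225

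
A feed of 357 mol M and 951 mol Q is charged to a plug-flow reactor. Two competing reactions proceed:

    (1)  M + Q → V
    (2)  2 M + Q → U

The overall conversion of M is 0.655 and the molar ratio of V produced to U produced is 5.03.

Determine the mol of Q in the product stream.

Conversion of M: M consumed = 0.655 × 357 = 233.8 mol = 1ξ₁ + 2ξ₂.
Selectivity: 1ξ₁ / (1ξ₂) = 5.03 → ξ₁ = 5.03 ξ₂.
Substitute: (1·5.03 + 2) ξ₂ = 233.8 → ξ₂ = 33.26 mol, ξ₁ = 167.3 mol.
Outlet amounts (n = n₀ + Σ ν·ξ):
  M: 357 − 1(167.3) − 2(33.26) = 123.2
  Q: 951 − 1(167.3) − 1(33.26) = 750.4
  V: 0 + 1(167.3) = 167.3
  U: 0 + 1(33.26) = 33.26

750 mol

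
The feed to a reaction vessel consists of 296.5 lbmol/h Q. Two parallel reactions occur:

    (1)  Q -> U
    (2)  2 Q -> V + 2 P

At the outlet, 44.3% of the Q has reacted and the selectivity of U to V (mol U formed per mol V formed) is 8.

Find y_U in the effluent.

Conversion of Q: Q consumed = 0.443 × 296.5 = 131.3 lbmol/h = 1ξ₁ + 2ξ₂.
Selectivity: 1ξ₁ / (1ξ₂) = 8 → ξ₁ = 8 ξ₂.
Substitute: (1·8 + 2) ξ₂ = 131.3 → ξ₂ = 13.13 lbmol/h, ξ₁ = 105.1 lbmol/h.
Outlet amounts (n = n₀ + Σ ν·ξ):
  Q: 296.5 − 1(105.1) − 2(13.13) = 165.2
  U: 0 + 1(105.1) = 105.1
  V: 0 + 1(13.13) = 13.13
  P: 0 + 2(13.13) = 26.27
Total out = 309.6 lbmol/h; y_U = 105.1 / 309.6 = 0.3394.

0.339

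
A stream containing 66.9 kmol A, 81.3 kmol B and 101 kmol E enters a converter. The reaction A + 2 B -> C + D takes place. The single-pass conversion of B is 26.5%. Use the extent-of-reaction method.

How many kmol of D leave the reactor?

10.8 kmol

B reacted = 0.265 × 81.3 = 21.54 kmol; ν_B = −2, so ξ = 21.54/2 = 10.77 kmol.
Outlet amounts (n = n₀ + ν ξ):
  A: 66.9 − 1(10.77) = 56.13
  B: 81.3 − 2(10.77) = 59.76
  C: 0 + 1(10.77) = 10.77
  D: 0 + 1(10.77) = 10.77
  E: 101 (inert)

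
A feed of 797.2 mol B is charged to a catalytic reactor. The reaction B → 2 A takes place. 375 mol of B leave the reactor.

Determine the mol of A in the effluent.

For B: n = n₀ − 1ξ → 375 = 797.2 − 1ξ, giving ξ = 422.2 mol.
Outlet amounts (n = n₀ + ν ξ):
  B: 797.2 − 1(422.2) = 375
  A: 0 + 2(422.2) = 844.4

844 mol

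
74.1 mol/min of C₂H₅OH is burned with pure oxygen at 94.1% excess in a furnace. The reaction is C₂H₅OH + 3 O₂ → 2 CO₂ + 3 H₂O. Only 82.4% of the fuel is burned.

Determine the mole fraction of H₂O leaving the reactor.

0.323

Stoichiometric O₂ = 3 × 74.1 = 222.3 mol/min; O₂ fed = 222.3 × 1.941 = 431.5 mol/min.
Fuel reacted = 0.824 × 74.1 → ξ = 61.06 mol/min.
Outlet (n = n₀ + ν ξ):
  C₂H₅OH: 74.1 − 1(61.06) = 13.04
  O₂: 431.5 − 3(61.06) = 248.3
  CO₂: 0 + 2(61.06) = 122.1
  H₂O: 0 + 3(61.06) = 183.2
Total out = 566.6 mol/min; y_H₂O = 183.2 / 566.6 = 0.3233.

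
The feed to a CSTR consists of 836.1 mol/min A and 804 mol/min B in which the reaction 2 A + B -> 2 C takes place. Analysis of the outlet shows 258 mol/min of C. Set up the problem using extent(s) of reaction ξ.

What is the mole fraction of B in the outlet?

For C: n = n₀ + 2ξ → 258 = 0 + 2ξ, giving ξ = 129 mol/min.
Outlet amounts (n = n₀ + ν ξ):
  A: 836.1 − 2(129) = 578.1
  B: 804 − 1(129) = 675
  C: 0 + 2(129) = 258
Total out = 1511 mol/min; y_B = 675 / 1511 = 0.4467.

0.447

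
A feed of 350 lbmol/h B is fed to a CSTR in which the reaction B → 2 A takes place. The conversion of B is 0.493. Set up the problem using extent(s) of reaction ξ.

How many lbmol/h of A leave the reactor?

B reacted = 0.493 × 350 = 172.6 lbmol/h; ν_B = −1, so ξ = 172.6/1 = 172.6 lbmol/h.
Outlet amounts (n = n₀ + ν ξ):
  B: 350 − 1(172.6) = 177.4
  A: 0 + 2(172.6) = 345.1

345 lbmol/h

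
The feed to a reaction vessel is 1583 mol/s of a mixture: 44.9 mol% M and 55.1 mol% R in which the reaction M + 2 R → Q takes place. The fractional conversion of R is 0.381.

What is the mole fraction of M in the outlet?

0.435

R reacted = 0.381 × 872.2 = 332.3 mol/s; ν_R = −2, so ξ = 332.3/2 = 166.2 mol/s.
Outlet amounts (n = n₀ + ν ξ):
  M: 710.8 − 1(166.2) = 544.6
  R: 872.2 − 2(166.2) = 539.9
  Q: 0 + 1(166.2) = 166.2
Total out = 1251 mol/s; y_M = 544.6 / 1251 = 0.4354.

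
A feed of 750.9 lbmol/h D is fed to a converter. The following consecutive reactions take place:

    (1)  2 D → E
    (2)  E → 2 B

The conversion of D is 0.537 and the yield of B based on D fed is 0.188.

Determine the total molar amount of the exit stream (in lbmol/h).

Conversion of D: D consumed = 2ξ₁ = 0.537 × 750.9 → ξ₁ = 201.6 lbmol/h.
Yield of B: 2ξ₂ / 750.9 = 0.188 → ξ₂ = 70.58 lbmol/h.
Outlet amounts (n = n₀ + Σ ν·ξ):
  D: 750.9 − 2(201.6) = 347.7
  E: 0 + 1(201.6) − 1(70.58) = 131
  B: 0 + 2(70.58) = 141.2
Total out = 347.7 + 131 + 141.2 = 619.9 lbmol/h.

620 lbmol/h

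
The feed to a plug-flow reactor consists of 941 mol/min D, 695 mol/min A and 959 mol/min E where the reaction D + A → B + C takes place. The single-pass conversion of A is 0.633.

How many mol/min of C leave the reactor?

440 mol/min

A reacted = 0.633 × 695 = 439.9 mol/min; ν_A = −1, so ξ = 439.9/1 = 439.9 mol/min.
Outlet amounts (n = n₀ + ν ξ):
  D: 941 − 1(439.9) = 501.1
  A: 695 − 1(439.9) = 255.1
  B: 0 + 1(439.9) = 439.9
  C: 0 + 1(439.9) = 439.9
  E: 959 (inert)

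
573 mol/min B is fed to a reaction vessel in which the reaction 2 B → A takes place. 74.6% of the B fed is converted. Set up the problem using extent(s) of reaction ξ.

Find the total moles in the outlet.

B reacted = 0.746 × 573 = 427.5 mol/min; ν_B = −2, so ξ = 427.5/2 = 213.7 mol/min.
Outlet amounts (n = n₀ + ν ξ):
  B: 573 − 2(213.7) = 145.5
  A: 0 + 1(213.7) = 213.7
Total out = 145.5 + 213.7 = 359.3 mol/min.

359 mol/min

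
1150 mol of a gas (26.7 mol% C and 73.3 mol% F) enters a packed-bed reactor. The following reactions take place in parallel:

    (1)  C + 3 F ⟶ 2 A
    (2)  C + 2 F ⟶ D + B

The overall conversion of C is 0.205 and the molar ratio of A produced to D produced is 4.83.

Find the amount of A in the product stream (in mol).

Conversion of C: C consumed = 0.205 × 307.1 = 62.95 mol = 1ξ₁ + 1ξ₂.
Selectivity: 2ξ₁ / (1ξ₂) = 4.83 → ξ₁ = 2.415 ξ₂.
Substitute: (1·2.415 + 1) ξ₂ = 62.95 → ξ₂ = 18.43 mol, ξ₁ = 44.51 mol.
Outlet amounts (n = n₀ + Σ ν·ξ):
  C: 307.1 − 1(44.51) − 1(18.43) = 244.1
  F: 843 − 3(44.51) − 2(18.43) = 672.5
  A: 0 + 2(44.51) = 89.03
  D: 0 + 1(18.43) = 18.43
  B: 0 + 1(18.43) = 18.43

89 mol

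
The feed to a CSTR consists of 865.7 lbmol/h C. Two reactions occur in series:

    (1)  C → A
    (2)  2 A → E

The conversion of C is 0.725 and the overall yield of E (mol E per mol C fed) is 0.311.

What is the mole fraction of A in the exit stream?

Conversion of C: C consumed = 1ξ₁ = 0.725 × 865.7 → ξ₁ = 627.6 lbmol/h.
Yield of E: 1ξ₂ / 865.7 = 0.311 → ξ₂ = 269.2 lbmol/h.
Outlet amounts (n = n₀ + Σ ν·ξ):
  C: 865.7 − 1(627.6) = 238.1
  A: 0 + 1(627.6) − 2(269.2) = 89.17
  E: 0 + 1(269.2) = 269.2
Total out = 596.5 lbmol/h; y_A = 89.17 / 596.5 = 0.1495.

0.149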